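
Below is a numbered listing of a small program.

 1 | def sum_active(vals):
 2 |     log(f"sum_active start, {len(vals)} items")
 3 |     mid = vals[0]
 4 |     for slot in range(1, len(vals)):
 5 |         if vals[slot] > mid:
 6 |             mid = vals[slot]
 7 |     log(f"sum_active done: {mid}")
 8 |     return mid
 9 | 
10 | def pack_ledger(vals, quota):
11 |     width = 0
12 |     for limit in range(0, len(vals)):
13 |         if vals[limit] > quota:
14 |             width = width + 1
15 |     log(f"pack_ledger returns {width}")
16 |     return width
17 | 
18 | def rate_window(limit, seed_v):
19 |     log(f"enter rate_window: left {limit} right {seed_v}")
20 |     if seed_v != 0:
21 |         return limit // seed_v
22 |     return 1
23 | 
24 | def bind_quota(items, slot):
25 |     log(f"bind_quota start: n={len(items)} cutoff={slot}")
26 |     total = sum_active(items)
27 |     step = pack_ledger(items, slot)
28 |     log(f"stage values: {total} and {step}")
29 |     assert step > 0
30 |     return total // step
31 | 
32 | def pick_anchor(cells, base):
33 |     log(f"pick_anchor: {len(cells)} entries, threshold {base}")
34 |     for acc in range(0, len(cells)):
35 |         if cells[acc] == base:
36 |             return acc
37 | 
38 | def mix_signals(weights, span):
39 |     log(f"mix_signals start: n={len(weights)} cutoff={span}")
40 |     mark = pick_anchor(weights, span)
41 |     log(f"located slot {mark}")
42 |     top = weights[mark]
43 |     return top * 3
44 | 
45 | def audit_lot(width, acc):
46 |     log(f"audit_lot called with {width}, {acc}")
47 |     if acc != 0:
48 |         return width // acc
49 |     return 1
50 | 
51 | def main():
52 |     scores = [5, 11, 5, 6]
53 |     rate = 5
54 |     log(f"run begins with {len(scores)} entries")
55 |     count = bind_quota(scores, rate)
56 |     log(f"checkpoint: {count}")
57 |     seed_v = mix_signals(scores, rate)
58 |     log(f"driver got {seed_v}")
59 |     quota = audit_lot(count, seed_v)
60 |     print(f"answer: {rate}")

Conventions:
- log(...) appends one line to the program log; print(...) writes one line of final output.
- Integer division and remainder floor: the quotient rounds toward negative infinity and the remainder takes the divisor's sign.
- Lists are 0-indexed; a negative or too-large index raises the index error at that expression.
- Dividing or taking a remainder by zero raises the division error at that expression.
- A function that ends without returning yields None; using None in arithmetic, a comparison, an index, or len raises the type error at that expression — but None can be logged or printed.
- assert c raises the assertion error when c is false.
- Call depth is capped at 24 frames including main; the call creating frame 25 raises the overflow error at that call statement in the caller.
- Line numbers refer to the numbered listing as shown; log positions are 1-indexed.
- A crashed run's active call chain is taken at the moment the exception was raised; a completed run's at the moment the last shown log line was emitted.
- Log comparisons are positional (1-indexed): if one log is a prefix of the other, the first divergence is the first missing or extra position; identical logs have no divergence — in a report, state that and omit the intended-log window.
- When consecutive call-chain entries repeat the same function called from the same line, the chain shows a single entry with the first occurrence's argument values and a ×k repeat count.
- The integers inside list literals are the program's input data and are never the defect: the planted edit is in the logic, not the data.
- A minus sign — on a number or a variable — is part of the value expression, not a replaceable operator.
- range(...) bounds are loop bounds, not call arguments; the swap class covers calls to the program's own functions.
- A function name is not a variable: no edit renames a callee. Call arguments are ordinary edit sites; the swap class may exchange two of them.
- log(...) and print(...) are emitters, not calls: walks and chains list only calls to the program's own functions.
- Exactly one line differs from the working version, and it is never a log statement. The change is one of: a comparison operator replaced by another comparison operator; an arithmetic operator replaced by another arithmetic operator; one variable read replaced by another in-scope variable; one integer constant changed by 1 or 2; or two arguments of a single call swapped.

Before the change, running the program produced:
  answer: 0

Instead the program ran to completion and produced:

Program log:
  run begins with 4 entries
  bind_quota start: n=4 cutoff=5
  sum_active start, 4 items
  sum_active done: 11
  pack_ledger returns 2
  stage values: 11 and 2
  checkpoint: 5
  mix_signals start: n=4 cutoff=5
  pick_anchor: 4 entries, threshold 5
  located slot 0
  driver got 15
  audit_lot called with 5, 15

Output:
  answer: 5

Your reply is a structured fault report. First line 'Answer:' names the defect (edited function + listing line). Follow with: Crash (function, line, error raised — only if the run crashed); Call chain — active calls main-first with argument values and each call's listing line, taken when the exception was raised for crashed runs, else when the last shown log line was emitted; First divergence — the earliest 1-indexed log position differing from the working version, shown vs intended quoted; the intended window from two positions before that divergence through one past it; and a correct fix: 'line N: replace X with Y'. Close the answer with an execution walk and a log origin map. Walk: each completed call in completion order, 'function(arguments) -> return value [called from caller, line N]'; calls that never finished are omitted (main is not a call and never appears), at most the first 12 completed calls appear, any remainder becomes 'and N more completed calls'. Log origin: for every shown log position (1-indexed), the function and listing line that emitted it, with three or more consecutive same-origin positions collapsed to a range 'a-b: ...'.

Answer: the defect is in main at line 60.
Key fact: The logs agree in full; only the final output differs.
Call chain: main -> audit_lot(5, 15) (called at line 59).
First divergence: none (the log streams are identical).
Execution walk:
  sum_active([5, 11, 5, 6]) -> 11  [called from bind_quota, line 26]
  pack_ledger([5, 11, 5, 6], 5) -> 2  [called from bind_quota, line 27]
  bind_quota([5, 11, 5, 6], 5) -> 5  [called from main, line 55]
  pick_anchor([5, 11, 5, 6], 5) -> 0  [called from mix_signals, line 40]
  mix_signals([5, 11, 5, 6], 5) -> 15  [called from main, line 57]
  audit_lot(5, 15) -> 0  [called from main, line 59]
Log line origins:
  1: logged in main at line 54
  2: logged in bind_quota at line 25
  3: logged in sum_active at line 2
  4: logged in sum_active at line 7
  5: logged in pack_ledger at line 15
  6: logged in bind_quota at line 28
  7: logged in main at line 56
  8: logged in mix_signals at line 39
  9: logged in pick_anchor at line 33
  10: logged in mix_signals at line 41
  11: logged in main at line 58
  12: logged in audit_lot at line 46
A correct fix: line 60: replace `rate` with `quota`.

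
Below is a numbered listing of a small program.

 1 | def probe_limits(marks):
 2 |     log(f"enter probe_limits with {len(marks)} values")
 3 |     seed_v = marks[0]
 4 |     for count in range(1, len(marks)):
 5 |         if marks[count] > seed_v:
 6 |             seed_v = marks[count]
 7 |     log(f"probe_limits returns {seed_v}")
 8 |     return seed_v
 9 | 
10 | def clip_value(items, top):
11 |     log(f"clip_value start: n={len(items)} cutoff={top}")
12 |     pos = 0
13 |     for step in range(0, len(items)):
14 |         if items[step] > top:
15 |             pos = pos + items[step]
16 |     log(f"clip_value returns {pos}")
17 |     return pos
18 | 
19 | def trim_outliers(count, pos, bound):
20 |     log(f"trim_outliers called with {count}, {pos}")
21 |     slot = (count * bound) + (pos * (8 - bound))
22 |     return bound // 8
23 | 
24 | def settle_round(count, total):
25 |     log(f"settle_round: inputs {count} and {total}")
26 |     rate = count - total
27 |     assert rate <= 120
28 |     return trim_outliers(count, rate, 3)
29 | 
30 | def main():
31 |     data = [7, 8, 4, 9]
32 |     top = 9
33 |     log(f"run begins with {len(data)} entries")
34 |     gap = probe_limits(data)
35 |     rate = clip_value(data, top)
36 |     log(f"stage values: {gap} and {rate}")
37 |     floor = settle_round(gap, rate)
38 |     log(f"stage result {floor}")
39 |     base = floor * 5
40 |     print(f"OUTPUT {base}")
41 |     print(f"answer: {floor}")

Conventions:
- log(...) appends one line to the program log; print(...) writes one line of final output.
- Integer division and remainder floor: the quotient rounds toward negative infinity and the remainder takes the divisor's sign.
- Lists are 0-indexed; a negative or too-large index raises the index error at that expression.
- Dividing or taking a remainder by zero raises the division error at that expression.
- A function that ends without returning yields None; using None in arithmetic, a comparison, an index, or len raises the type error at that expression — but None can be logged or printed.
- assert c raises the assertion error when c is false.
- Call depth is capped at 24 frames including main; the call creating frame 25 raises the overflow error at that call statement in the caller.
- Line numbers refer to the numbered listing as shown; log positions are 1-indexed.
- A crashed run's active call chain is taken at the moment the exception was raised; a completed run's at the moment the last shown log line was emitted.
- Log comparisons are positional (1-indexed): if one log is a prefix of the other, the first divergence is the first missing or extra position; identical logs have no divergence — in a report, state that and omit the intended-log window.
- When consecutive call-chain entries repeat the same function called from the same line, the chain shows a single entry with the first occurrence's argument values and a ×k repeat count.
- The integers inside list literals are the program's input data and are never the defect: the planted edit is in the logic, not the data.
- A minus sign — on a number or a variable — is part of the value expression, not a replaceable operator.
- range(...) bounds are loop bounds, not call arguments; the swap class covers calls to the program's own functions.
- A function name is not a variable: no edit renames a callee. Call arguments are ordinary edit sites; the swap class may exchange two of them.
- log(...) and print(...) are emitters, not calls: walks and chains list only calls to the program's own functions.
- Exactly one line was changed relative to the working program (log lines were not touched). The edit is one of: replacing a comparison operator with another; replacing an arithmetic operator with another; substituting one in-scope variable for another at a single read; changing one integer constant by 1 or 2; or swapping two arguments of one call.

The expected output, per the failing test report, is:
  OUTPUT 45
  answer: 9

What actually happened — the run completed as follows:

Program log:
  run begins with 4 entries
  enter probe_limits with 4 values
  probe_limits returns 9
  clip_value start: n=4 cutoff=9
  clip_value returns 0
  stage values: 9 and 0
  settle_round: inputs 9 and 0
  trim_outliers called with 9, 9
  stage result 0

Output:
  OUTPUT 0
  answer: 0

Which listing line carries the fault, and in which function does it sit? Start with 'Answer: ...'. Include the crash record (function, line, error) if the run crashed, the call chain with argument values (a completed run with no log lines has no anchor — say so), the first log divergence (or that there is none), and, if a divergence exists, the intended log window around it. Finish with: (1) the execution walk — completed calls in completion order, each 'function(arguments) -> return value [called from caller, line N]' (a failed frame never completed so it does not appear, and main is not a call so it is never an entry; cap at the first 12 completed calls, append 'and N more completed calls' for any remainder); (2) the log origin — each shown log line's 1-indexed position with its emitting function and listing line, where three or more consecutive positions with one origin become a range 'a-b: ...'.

Answer: the defect is in trim_outliers at line 22.
Key fact: Everything matches until log position 9, which reads 'stage result 0' in place of 'stage result 9'.
Call chain: main.
First divergence: at position 9 the run shows 'stage result 0' where the working version logs 'stage result 9'.
Intended log window:
  7: settle_round: inputs 9 and 0
  8: trim_outliers called with 9, 9
  9: stage result 9
Execution walk:
  probe_limits([7, 8, 4, 9]) -> 9  [called from main, line 34]
  clip_value([7, 8, 4, 9], 9) -> 0  [called from main, line 35]
  trim_outliers(9, 9, 3) -> 0  [called from settle_round, line 28]
  settle_round(9, 0) -> 0  [called from main, line 37]
Log origin:
  1: from main, line 33
  2: from probe_limits, line 2
  3: from probe_limits, line 7
  4: from clip_value, line 11
  5: from clip_value, line 16
  6: from main, line 36
  7: from settle_round, line 25
  8: from trim_outliers, line 20
  9: from main, line 38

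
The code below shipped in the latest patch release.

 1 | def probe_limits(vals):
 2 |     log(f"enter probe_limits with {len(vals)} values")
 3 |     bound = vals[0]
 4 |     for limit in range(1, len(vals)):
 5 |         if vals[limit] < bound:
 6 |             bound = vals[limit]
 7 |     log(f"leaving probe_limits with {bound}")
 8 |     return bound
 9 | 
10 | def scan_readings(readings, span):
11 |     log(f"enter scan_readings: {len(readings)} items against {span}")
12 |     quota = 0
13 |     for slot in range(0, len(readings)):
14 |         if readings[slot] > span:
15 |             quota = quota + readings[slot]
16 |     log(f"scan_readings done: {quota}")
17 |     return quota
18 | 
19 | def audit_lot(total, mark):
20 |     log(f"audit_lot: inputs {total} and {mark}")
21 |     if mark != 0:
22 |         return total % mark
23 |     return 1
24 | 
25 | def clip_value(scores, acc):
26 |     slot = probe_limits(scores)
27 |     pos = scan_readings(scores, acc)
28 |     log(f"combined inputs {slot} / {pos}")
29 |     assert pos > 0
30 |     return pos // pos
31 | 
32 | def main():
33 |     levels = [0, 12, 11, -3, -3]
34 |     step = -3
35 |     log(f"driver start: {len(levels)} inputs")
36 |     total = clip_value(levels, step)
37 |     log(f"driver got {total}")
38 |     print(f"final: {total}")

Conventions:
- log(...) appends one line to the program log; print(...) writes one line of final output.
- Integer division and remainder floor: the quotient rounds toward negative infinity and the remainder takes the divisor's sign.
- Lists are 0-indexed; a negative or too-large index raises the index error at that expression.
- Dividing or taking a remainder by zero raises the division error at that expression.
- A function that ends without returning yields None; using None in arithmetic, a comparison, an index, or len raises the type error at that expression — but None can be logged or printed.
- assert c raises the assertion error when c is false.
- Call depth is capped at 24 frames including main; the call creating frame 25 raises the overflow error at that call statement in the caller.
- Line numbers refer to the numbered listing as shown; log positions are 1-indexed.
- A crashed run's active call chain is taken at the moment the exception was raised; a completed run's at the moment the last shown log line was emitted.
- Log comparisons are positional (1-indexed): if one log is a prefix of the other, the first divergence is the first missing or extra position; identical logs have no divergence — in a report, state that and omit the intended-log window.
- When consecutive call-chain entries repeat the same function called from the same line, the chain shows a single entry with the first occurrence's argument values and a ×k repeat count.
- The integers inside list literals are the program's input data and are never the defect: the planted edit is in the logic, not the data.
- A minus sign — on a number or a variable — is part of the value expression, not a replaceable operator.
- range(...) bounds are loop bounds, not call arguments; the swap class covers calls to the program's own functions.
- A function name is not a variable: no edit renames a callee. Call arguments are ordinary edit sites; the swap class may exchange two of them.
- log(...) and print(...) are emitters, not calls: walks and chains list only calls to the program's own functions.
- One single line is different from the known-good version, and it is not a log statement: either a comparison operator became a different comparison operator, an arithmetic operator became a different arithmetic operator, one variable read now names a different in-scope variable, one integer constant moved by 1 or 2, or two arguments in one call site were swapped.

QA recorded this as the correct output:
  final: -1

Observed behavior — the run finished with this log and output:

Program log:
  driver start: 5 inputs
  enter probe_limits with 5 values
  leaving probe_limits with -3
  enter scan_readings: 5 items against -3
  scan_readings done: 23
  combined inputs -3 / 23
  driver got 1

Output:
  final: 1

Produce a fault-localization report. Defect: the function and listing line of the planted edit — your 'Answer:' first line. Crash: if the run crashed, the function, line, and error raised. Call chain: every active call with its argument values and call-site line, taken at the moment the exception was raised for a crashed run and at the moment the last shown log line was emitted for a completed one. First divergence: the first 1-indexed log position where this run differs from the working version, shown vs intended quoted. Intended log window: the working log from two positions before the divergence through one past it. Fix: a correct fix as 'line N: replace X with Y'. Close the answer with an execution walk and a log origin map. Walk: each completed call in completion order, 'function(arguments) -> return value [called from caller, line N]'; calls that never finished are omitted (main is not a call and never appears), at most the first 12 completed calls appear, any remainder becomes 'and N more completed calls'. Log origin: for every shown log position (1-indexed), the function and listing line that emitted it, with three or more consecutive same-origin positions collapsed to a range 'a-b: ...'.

Answer: the defect is in clip_value at line 30.
Key observation: Position 7 is the first bad log line: 'driver got 1' should read 'driver got -1'.
Call chain: main.
First divergence: position 7 — the shown line 'driver got 1' should read 'driver got -1'.
Intended log window:
  5: scan_readings done: 23
  6: combined inputs -3 / 23
  7: driver got -1
Execution walk:
  probe_limits([0, 12, 11, -3, -3]) -> -3  [called from clip_value, line 26]
  scan_readings([0, 12, 11, -3, -3], -3) -> 23  [called from clip_value, line 27]
  clip_value([0, 12, 11, -3, -3], -3) -> 1  [called from main, line 36]
Origin of each log line:
  1: from main, line 35
  2: from probe_limits, line 2
  3: from probe_limits, line 7
  4: from scan_readings, line 11
  5: from scan_readings, line 16
  6: from clip_value, line 28
  7: from main, line 37
A correct fix: line 30: replace `pos // pos` with `slot // pos`.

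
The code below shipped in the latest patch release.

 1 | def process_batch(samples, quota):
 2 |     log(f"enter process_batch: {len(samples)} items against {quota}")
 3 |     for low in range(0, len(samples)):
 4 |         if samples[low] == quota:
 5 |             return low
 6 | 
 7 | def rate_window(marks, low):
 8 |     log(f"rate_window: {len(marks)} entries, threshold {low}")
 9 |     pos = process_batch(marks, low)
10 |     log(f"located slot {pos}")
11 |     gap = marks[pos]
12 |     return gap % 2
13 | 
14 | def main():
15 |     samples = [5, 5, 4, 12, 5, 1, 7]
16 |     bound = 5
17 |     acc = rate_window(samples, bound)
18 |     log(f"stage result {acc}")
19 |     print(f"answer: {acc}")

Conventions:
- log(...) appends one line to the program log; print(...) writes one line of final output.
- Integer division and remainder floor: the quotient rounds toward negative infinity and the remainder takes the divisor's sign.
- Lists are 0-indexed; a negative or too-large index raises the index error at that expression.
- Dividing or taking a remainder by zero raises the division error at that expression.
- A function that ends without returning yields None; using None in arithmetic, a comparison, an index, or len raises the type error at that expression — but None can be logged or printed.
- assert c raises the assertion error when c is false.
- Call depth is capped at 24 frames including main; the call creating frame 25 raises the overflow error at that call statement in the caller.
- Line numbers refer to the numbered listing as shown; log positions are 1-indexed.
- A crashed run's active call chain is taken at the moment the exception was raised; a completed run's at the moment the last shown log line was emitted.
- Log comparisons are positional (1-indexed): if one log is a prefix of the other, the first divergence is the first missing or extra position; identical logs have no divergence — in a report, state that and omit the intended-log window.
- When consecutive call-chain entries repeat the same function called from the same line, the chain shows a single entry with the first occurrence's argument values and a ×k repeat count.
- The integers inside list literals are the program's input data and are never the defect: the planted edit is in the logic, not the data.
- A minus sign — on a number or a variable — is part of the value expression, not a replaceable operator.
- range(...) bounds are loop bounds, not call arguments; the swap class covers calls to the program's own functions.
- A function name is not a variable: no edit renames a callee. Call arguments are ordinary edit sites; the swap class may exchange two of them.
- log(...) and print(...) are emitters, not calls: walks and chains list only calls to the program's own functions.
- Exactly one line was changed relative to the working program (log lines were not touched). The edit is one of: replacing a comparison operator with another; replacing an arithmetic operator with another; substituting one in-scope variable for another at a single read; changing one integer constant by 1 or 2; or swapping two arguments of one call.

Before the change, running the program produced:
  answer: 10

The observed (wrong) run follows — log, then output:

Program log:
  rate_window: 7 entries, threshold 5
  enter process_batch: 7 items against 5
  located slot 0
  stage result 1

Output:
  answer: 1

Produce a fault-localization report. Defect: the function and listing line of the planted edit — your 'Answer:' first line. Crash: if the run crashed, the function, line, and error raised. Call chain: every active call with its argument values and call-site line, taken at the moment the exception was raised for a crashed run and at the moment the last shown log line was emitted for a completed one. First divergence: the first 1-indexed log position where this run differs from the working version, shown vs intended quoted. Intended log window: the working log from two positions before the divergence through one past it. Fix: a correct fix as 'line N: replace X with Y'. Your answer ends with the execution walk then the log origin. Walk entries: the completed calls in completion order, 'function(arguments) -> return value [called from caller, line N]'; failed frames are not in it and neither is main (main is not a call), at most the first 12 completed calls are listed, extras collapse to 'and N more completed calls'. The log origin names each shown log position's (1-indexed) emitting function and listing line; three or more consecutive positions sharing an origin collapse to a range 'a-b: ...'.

Answer: the defect is in rate_window at line 12.
Key observation: The log first diverges at position 4: the faulty run prints 'stage result 1' where the working version prints 'stage result 10'.
Call chain: main.
First divergence: position 4 — the shown line 'stage result 1' should read 'stage result 10'.
Intended log window:
  2: enter process_batch: 7 items against 5
  3: located slot 0
  4: stage result 10
Execution walk:
  process_batch([5, 5, 4, 12, 5, 1, 7], 5) -> 0  [called from rate_window, line 9]
  rate_window([5, 5, 4, 12, 5, 1, 7], 5) -> 1  [called from main, line 17]
Origin of each log line:
  1: logged in rate_window at line 8
  2: logged in process_batch at line 2
  3: logged in rate_window at line 10
  4: logged in main at line 18
A correct fix: line 12: replace `%` with `*`.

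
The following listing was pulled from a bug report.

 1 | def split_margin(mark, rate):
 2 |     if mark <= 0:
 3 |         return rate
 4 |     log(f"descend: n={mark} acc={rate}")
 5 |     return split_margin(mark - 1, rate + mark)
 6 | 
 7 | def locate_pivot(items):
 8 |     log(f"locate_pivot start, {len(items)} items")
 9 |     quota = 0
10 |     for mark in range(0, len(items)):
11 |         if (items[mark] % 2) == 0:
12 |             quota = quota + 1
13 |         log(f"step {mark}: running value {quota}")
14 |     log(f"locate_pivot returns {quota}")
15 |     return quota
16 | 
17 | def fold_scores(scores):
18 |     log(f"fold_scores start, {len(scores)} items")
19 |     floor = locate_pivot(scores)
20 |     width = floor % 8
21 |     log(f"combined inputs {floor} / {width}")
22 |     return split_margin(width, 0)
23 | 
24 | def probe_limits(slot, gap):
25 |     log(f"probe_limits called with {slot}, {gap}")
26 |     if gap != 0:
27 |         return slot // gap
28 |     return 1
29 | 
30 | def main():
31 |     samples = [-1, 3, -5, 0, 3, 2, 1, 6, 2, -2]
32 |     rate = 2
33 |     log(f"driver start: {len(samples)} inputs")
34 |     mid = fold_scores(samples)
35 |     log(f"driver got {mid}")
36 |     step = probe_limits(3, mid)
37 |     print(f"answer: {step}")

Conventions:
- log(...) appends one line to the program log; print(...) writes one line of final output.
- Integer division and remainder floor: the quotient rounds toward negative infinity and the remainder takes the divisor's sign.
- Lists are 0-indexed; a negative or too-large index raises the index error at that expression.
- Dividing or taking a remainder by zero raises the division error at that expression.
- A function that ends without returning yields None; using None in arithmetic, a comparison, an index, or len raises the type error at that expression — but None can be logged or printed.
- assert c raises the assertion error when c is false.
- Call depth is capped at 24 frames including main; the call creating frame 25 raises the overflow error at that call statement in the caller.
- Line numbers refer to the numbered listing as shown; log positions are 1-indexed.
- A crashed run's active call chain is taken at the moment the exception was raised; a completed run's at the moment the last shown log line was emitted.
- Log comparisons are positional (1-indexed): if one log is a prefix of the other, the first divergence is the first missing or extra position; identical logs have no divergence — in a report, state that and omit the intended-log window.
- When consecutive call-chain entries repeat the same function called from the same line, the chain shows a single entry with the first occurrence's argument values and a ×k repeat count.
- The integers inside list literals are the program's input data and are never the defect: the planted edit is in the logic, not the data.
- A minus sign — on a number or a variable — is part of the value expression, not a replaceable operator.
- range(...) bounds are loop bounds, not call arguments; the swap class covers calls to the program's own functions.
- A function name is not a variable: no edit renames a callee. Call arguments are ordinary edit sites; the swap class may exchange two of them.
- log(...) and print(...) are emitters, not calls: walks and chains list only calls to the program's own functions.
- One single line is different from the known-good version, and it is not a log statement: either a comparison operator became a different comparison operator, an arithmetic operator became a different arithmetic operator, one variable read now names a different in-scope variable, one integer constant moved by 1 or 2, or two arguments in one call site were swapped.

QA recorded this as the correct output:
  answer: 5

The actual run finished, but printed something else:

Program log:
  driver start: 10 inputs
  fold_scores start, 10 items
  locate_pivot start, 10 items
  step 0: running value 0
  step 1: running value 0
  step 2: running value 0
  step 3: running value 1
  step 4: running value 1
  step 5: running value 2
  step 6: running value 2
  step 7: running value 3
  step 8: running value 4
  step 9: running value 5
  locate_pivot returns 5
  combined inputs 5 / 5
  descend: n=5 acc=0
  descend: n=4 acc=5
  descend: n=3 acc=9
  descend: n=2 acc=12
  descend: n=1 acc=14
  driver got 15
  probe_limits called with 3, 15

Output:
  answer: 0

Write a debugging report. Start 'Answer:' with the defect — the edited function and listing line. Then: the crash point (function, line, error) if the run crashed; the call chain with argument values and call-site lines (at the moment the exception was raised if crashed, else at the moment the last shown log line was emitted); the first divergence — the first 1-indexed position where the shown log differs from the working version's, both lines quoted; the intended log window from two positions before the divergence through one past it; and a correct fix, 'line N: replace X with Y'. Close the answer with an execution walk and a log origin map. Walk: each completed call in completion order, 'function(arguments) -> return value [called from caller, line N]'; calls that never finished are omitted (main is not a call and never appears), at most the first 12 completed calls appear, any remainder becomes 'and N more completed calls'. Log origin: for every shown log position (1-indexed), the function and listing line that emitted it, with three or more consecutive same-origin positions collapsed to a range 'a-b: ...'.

Answer: the defect is in main at line 36.
Key fact: At log position 22 the runs split — shown 'probe_limits called with 3, 15', but the working version logs 'probe_limits called with 15, 3'.
Call chain: main -> probe_limits(3, 15) (called at line 36).
First divergence: position 22 — shown 'probe_limits called with 3, 15', intended 'probe_limits called with 15, 3'.
Intended log window:
  20: descend: n=1 acc=14
  21: driver got 15
  22: probe_limits called with 15, 3
Execution walk:
  locate_pivot([-1, 3, -5, 0, 3, 2, 1, 6, 2, -2]) -> 5  [called from fold_scores, line 19]
  split_margin(0, 15) -> 15  [called from split_margin, line 5]
  split_margin(1, 14) -> 15  [called from split_margin, line 5]
  split_margin(2, 12) -> 15  [called from split_margin, line 5]
  split_margin(3, 9) -> 15  [called from split_margin, line 5]
  split_margin(4, 5) -> 15  [called from split_margin, line 5]
  split_margin(5, 0) -> 15  [called from fold_scores, line 22]
  fold_scores([-1, 3, -5, 0, 3, 2, 1, 6, 2, -2]) -> 15  [called from main, line 34]
  probe_limits(3, 15) -> 0  [called from main, line 36]
Log origins:
  1: emitted by main (line 33)
  2: emitted by fold_scores (line 18)
  3: emitted by locate_pivot (line 8)
  4-13: emitted by locate_pivot (line 13)
  14: emitted by locate_pivot (line 14)
  15: emitted by fold_scores (line 21)
  16-20: emitted by split_margin (line 4)
  21: emitted by main (line 35)
  22: emitted by probe_limits (line 25)
A correct fix: line 36: replace `probe_limits(3, mid)` with `probe_limits(mid, 3)`.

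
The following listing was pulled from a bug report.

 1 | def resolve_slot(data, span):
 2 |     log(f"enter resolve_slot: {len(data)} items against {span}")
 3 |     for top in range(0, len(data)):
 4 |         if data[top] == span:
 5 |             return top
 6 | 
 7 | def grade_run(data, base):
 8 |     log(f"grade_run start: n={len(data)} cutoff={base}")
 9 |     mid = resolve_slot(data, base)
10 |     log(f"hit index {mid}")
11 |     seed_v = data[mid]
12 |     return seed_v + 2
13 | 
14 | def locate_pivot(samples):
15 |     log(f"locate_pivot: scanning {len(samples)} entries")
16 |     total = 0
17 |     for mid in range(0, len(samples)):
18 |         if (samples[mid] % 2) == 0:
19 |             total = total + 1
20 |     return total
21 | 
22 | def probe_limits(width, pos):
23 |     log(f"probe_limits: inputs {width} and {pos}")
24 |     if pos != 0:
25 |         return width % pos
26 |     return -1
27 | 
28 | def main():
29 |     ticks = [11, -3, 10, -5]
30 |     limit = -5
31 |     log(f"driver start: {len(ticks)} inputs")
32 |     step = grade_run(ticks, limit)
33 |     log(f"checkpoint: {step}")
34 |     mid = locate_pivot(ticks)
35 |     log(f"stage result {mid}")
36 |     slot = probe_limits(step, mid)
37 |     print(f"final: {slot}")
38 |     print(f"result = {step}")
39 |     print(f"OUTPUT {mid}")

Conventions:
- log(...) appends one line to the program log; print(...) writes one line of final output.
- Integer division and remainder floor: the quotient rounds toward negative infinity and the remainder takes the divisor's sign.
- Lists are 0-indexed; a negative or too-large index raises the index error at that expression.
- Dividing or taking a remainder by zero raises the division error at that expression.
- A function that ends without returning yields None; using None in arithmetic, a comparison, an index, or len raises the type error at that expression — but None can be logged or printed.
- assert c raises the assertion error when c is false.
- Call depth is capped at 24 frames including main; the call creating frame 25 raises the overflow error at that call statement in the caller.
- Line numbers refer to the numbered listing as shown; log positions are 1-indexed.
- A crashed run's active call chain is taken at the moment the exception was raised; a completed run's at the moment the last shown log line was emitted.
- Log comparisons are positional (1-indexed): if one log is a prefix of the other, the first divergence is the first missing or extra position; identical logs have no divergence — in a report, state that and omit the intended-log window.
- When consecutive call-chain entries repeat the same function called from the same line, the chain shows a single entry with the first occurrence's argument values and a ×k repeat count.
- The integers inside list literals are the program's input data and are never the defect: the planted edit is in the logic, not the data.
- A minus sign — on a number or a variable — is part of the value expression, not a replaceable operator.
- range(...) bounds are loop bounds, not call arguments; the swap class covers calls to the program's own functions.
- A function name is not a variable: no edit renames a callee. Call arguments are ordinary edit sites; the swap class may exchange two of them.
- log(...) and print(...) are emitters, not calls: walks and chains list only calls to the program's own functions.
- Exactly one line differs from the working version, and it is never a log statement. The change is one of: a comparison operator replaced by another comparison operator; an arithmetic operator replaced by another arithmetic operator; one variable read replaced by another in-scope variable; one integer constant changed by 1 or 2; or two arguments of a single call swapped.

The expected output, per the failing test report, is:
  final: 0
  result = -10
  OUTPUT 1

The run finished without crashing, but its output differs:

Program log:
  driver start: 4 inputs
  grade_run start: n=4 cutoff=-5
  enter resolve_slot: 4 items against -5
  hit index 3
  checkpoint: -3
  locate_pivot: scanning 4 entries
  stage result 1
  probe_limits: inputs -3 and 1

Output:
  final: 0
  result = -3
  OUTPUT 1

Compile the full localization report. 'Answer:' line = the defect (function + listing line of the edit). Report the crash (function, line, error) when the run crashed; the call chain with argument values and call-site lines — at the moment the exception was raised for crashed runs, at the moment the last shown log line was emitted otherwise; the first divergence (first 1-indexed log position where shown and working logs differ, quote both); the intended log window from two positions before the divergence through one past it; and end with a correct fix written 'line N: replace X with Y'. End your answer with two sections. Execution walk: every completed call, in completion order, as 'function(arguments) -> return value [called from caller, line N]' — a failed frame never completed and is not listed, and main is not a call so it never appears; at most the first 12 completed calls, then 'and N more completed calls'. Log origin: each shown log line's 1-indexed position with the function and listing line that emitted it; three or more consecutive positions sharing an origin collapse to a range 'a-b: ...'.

Answer: the defect is in grade_run at line 12.
Core observation: Position 5 is the first bad log line: 'checkpoint: -3' should read 'checkpoint: -10'.
Call chain: main -> probe_limits(-3, 1) (called at line 36).
First divergence: at position 5 the run shows 'checkpoint: -3' where the working version logs 'checkpoint: -10'.
Intended log window:
  3: enter resolve_slot: 4 items against -5
  4: hit index 3
  5: checkpoint: -10
  6: locate_pivot: scanning 4 entries
Execution walk:
  resolve_slot([11, -3, 10, -5], -5) -> 3  [called from grade_run, line 9]
  grade_run([11, -3, 10, -5], -5) -> -3  [called from main, line 32]
  locate_pivot([11, -3, 10, -5]) -> 1  [called from main, line 34]
  probe_limits(-3, 1) -> 0  [called from main, line 36]
Log line origins:
  1: from main, line 31
  2: from grade_run, line 8
  3: from resolve_slot, line 2
  4: from grade_run, line 10
  5: from main, line 33
  6: from locate_pivot, line 15
  7: from main, line 35
  8: from probe_limits, line 23
A correct fix: line 12: replace `+` with `*`.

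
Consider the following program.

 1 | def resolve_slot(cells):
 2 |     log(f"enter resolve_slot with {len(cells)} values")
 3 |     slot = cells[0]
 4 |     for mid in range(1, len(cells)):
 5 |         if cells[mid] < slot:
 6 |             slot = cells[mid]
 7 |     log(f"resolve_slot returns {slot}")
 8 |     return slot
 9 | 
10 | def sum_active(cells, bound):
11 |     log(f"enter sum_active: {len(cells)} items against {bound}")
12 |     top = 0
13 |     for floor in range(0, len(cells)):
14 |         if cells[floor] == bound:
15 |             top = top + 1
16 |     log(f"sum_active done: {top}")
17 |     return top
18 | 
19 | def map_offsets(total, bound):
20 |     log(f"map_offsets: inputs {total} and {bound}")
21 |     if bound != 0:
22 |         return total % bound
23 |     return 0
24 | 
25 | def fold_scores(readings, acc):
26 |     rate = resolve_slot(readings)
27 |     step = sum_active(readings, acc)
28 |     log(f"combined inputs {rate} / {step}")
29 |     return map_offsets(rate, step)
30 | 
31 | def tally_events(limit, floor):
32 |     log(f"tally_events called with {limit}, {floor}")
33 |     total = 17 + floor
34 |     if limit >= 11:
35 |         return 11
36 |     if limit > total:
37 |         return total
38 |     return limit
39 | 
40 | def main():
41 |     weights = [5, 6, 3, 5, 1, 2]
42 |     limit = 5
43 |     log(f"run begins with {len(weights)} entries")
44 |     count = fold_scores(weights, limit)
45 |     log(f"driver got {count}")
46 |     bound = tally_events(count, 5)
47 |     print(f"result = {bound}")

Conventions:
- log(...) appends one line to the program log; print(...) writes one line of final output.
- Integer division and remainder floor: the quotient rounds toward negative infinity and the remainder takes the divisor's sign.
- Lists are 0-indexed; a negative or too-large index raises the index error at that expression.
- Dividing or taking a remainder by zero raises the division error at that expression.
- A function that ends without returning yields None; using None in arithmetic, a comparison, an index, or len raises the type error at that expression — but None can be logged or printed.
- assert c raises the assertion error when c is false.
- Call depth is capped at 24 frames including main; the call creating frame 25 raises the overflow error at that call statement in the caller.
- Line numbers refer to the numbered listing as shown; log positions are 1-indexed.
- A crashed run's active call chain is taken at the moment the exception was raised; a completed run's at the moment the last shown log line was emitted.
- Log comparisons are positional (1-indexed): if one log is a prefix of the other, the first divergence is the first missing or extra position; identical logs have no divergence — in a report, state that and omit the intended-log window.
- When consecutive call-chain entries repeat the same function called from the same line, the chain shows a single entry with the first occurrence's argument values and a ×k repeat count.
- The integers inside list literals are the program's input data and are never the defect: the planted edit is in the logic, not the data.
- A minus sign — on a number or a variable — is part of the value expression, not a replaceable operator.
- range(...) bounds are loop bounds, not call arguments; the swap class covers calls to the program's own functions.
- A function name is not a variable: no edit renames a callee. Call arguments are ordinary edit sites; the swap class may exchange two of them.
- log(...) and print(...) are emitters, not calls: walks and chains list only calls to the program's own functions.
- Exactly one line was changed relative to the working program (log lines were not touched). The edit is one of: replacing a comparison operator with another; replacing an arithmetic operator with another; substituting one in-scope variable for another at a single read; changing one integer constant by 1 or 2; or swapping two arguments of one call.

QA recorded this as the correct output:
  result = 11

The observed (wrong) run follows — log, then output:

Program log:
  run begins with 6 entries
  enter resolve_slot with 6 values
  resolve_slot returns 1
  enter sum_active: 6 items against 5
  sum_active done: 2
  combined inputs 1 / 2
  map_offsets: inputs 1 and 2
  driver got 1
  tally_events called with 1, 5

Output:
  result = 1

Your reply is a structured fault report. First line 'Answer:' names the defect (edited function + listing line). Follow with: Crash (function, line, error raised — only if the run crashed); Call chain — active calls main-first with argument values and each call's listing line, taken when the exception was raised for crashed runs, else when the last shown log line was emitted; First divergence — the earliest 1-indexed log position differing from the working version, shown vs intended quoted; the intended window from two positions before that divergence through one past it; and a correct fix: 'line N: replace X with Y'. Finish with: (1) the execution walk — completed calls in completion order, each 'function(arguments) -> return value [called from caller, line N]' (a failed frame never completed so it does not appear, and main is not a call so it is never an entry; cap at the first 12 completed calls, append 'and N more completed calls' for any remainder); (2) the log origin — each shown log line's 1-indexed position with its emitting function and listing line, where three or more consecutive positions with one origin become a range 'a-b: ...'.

Answer: the defect is in tally_events at line 34.
The tell: The two runs log identically and part ways only at the printed values.
Call chain: main -> tally_events(1, 5) (called at line 46).
First divergence: there is none — every log position agrees.
Execution walk:
  resolve_slot([5, 6, 3, 5, 1, 2]) -> 1  [called from fold_scores, line 26]
  sum_active([5, 6, 3, 5, 1, 2], 5) -> 2  [called from fold_scores, line 27]
  map_offsets(1, 2) -> 1  [called from fold_scores, line 29]
  fold_scores([5, 6, 3, 5, 1, 2], 5) -> 1  [called from main, line 44]
  tally_events(1, 5) -> 1  [called from main, line 46]
Origin of each log line:
  1: logged in main at line 43
  2: logged in resolve_slot at line 2
  3: logged in resolve_slot at line 7
  4: logged in sum_active at line 11
  5: logged in sum_active at line 16
  6: logged in fold_scores at line 28
  7: logged in map_offsets at line 20
  8: logged in main at line 45
  9: logged in tally_events at line 32
A correct fix: line 34: replace `>=` with `<`.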